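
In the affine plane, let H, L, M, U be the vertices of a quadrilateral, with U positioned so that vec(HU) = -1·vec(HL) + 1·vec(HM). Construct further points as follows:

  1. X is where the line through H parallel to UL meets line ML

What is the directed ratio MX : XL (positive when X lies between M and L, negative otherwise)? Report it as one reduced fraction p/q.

Choose coordinates H = (0, 0), L = (1, 0), M = (0, 1), U = (-1, 1).
1. X is where the line through H parallel to UL meets line ML ⇒ X = (2, -1)
X = M + t·(L−M) with t = 2, so MX:XL = t:(1−t) = 2:-1

MX:XL = -2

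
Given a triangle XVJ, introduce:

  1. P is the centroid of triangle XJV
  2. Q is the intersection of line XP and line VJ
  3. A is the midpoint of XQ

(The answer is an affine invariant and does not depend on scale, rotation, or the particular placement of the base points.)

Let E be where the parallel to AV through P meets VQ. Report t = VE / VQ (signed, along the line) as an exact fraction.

Choose coordinates X = (0, 0), V = (1, 0), J = (0, 1).
1. P is the centroid of triangle XJV ⇒ P = (1/3, 1/3)
2. Q is the intersection of line XP and line VJ ⇒ Q = (1/2, 1/2)
3. A is the midpoint of XQ ⇒ A = (1/4, 1/4)
through P parallel to AV: direction (3/4, -1/4); meets VQ at E = (5/6, 1/6)
E = V + t·(Q−V) with t = 1/3

t = 1/3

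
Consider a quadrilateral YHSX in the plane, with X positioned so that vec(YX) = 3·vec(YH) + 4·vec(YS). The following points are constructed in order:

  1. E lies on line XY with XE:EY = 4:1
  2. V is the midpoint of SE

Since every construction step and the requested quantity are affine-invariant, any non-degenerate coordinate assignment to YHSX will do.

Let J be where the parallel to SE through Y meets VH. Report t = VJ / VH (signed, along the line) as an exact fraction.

t = 3/2

Work in coordinates with Y = (0, 0), H = (1, 0), S = (0, 1), X = (3, 4).
1. E lies on line XY with XE:EY = 4:1 ⇒ E = (3/5, 4/5)
2. V is the midpoint of SE ⇒ V = (3/10, 9/10)
through Y parallel to SE: direction (3/5, -1/5); meets VH at J = (27/20, -9/20)
J = V + t·(H−V) with t = 3/2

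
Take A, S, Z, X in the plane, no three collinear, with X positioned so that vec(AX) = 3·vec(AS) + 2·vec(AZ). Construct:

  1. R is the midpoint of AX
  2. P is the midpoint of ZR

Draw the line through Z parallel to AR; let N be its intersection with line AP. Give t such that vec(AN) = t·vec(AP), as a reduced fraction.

Set A = (0, 0), S = (1, 0), Z = (0, 1), X = (3, 2); any affine frame gives the same invariant.
1. R is the midpoint of AX ⇒ R = (3/2, 1)
2. P is the midpoint of ZR ⇒ P = (3/4, 1)
through Z parallel to AR: direction (3/2, 1); meets AP at N = (3/2, 2)
N = A + t·(P−A) with t = 2

t = 2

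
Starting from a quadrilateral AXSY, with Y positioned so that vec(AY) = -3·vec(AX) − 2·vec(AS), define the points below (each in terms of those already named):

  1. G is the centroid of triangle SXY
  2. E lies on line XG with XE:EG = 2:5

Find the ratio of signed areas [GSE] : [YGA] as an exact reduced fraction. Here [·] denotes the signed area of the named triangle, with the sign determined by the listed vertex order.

Set A = (0, 0), X = (1, 0), S = (0, 1), Y = (-3, -2); any affine frame gives the same invariant.
1. G is the centroid of triangle SXY ⇒ G = (-2/3, -1/3)
2. E lies on line XG with XE:EG = 2:5 ⇒ E = (11/21, -2/21)
2·[GSE] = -10/7, 2·[YGA] = -1/3
[GSE]:[YGA] = -10/7:-1/3 = 30/7

[GSE]:[YGA] = 30/7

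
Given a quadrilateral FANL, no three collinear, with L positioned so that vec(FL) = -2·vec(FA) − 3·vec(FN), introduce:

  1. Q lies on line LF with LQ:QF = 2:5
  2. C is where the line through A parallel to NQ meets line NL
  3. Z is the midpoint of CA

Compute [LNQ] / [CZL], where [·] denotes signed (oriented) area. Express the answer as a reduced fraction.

[LNQ]:[CZL] = 4/189

Assign F = (0, 0), A = (1, 0), N = (0, 1), L = (-2, -3) — the answer is frame-independent, so this choice is without loss of generality.
1. Q lies on line LF with LQ:QF = 2:5 ⇒ Q = (-10/7, -15/7)
2. C is where the line through A parallel to NQ meets line NL ⇒ C = (16, 33)
3. Z is the midpoint of CA ⇒ Z = (17/2, 33/2)
2·[LNQ] = -4/7, 2·[CZL] = -27
[LNQ]:[CZL] = -4/7:-27 = 4/189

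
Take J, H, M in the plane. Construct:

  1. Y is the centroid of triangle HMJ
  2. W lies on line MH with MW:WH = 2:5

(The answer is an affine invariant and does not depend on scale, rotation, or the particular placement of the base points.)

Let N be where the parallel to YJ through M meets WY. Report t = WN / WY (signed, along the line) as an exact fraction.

Choose coordinates J = (0, 0), H = (1, 0), M = (0, 1).
1. Y is the centroid of triangle HMJ ⇒ Y = (1/3, 1/3)
2. W lies on line MH with MW:WH = 2:5 ⇒ W = (2/7, 5/7)
through M parallel to YJ: direction (-1/3, -1/3); meets WY at N = (2/9, 11/9)
N = W + t·(Y−W) with t = -4/3

t = -4/3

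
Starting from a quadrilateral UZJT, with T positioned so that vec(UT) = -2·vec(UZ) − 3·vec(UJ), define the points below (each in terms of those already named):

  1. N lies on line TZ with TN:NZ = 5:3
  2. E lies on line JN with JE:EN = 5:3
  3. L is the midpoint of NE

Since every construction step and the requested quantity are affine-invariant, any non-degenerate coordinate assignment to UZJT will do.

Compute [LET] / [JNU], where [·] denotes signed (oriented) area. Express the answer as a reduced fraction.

[LET]:[JNU] = 45/8

Set U = (0, 0), Z = (1, 0), J = (0, 1), T = (-2, -3); any affine frame gives the same invariant.
1. N lies on line TZ with TN:NZ = 5:3 ⇒ N = (-1/8, -9/8)
2. E lies on line JN with JE:EN = 5:3 ⇒ E = (-5/64, -21/64)
3. L is the midpoint of NE ⇒ L = (-13/128, -93/128)
2·[LET] = 45/64, 2·[JNU] = 1/8
[LET]:[JNU] = 45/64:1/8 = 45/8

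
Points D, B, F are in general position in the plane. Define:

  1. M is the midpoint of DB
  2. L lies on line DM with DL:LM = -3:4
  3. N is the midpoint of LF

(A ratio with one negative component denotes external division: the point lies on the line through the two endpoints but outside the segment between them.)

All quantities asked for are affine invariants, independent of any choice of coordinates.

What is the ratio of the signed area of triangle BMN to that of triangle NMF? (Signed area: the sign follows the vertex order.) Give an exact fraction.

[BMN]:[NMF] = -1/4

Work in coordinates with D = (0, 0), B = (1, 0), F = (0, 1).
1. M is the midpoint of DB ⇒ M = (1/2, 0)
2. L lies on line DM with DL:LM = -3:4 ⇒ L = (-3/2, 0)
3. N is the midpoint of LF ⇒ N = (-3/4, 1/2)
2·[BMN] = -1/4, 2·[NMF] = 1
[BMN]:[NMF] = -1/4:1 = -1/4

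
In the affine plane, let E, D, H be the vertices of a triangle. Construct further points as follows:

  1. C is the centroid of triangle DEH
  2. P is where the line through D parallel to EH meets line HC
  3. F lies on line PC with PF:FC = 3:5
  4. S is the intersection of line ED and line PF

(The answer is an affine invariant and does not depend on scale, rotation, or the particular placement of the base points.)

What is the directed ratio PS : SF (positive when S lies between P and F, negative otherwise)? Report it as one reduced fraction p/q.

PS:SF = -2

Assign E = (0, 0), D = (1, 0), H = (0, 1) — the answer is frame-independent, so this choice is without loss of generality.
1. C is the centroid of triangle DEH ⇒ C = (1/3, 1/3)
2. P is where the line through D parallel to EH meets line HC ⇒ P = (1, -1)
3. F lies on line PC with PF:FC = 3:5 ⇒ F = (3/4, -1/2)
4. S is the intersection of line ED and line PF ⇒ S = (1/2, 0)
S = P + t·(F−P) with t = 2, so PS:SF = t:(1−t) = 2:-1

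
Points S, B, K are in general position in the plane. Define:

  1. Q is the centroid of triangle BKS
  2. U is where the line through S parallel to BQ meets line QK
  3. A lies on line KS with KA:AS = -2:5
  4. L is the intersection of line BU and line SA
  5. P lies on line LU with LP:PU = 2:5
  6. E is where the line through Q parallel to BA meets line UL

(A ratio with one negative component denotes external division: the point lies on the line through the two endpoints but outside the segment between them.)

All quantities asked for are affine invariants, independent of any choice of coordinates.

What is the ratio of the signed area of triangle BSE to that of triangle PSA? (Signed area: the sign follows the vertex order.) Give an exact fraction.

[BSE]:[PSA] = -147/160

Choose coordinates S = (0, 0), B = (1, 0), K = (0, 1).
1. Q is the centroid of triangle BKS ⇒ Q = (1/3, 1/3)
2. U is where the line through S parallel to BQ meets line QK ⇒ U = (2/3, -1/3)
3. A lies on line KS with KA:AS = -2:5 ⇒ A = (0, 5/3)
4. L is the intersection of line BU and line SA ⇒ L = (0, -1)
5. P lies on line LU with LP:PU = 2:5 ⇒ P = (4/21, -17/21)
6. E is where the line through Q parallel to BA meets line UL ⇒ E = (17/24, -7/24)
2·[BSE] = 7/24, 2·[PSA] = -20/63
[BSE]:[PSA] = 7/24:-20/63 = -147/160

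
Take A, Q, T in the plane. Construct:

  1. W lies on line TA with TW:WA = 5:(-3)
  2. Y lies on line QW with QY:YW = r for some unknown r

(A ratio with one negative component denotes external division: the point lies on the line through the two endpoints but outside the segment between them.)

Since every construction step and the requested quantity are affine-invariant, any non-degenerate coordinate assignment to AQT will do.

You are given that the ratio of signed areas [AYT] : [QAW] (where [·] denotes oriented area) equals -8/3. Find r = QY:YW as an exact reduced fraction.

r = -5/4

Assign A = (0, 0), Q = (1, 0), T = (0, 1) — the answer is frame-independent, so this choice is without loss of generality.
1. W lies on line TA with TW:WA = 5:(-3) ⇒ W = (0, -3/2)
2. With QY:YW = r, write λ = r/(r+1) so Y = Q + λ·(W−Q); Y is affine-linear in λ
Every point depending on Y is an affine combination of Y and λ-independent points, so each such coordinate is linear in λ; the λ² term in each signed area is a multiple of (W−Q)×(W−Q) = 0, so 2·[AYT] and 2·[QAW] are each linear in λ. Evaluating at λ=0 and λ=1:
  2·[AYT] = −λ + 1,   2·[QAW] = 3/2
So [AYT]:[QAW] = (−λ + 1) / (3/2). Setting this equal to -8/3:
  −λ + 1 = -8/3·(3/2)  ⇒  λ = 5
Then r = λ/(1−λ) = (5)/(-4) = -5/4. Check: with r = -5/4, Y = (-4, -15/2) and [AYT]:[QAW] = -8/3 as required.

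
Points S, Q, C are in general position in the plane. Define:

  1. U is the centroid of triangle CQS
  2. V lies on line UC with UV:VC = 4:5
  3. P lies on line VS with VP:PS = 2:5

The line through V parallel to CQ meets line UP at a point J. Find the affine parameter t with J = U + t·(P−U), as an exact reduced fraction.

t = -7/4

Work in coordinates with S = (0, 0), Q = (1, 0), C = (0, 1).
1. U is the centroid of triangle CQS ⇒ U = (1/3, 1/3)
2. V lies on line UC with UV:VC = 4:5 ⇒ V = (5/27, 17/27)
3. P lies on line VS with VP:PS = 2:5 ⇒ P = (25/189, 85/189)
through V parallel to CQ: direction (1, -1); meets UP at J = (37/54, 7/54)
J = U + t·(P−U) with t = -7/4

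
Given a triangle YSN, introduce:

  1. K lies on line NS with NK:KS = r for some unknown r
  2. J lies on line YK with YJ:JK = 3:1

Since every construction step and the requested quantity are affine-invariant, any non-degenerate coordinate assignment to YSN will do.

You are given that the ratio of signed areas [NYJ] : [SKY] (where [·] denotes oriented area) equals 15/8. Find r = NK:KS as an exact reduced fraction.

Choose coordinates Y = (0, 0), S = (1, 0), N = (0, 1).
1. With NK:KS = r, write λ = r/(r+1) so K = N + λ·(S−N); K is affine-linear in λ
2. J lies on line YK with YJ:JK = 3:1 ⇒ J is an affine combination of earlier points and hence also affine-linear in λ
Every point depending on K is an affine combination of K and λ-independent points, so each such coordinate is linear in λ; the λ² term in each signed area is a multiple of (S−N)×(S−N) = 0, so 2·[NYJ] and 2·[SKY] are each linear in λ. Evaluating at λ=0 and λ=1:
  2·[NYJ] = 3/4·λ,   2·[SKY] = −λ + 1
So [NYJ]:[SKY] = (3/4·λ) / (−λ + 1). Setting this equal to 15/8:
  3/4·λ = 15/8·(−λ + 1)  ⇒  λ = 5/7
Then r = λ/(1−λ) = (5/7)/(2/7) = 5/2. Check: with r = 5/2, K = (5/7, 2/7) and [NYJ]:[SKY] = 15/8 as required.

r = 5/2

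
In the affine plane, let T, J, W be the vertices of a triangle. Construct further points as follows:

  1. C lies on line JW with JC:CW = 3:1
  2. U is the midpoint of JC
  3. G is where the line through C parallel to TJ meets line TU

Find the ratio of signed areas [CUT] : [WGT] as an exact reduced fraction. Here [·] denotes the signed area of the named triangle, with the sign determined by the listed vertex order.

Assign T = (0, 0), J = (1, 0), W = (0, 1) — the answer is frame-independent, so this choice is without loss of generality.
1. C lies on line JW with JC:CW = 3:1 ⇒ C = (1/4, 3/4)
2. U is the midpoint of JC ⇒ U = (5/8, 3/8)
3. G is where the line through C parallel to TJ meets line TU ⇒ G = (5/4, 3/4)
2·[CUT] = -3/8, 2·[WGT] = -5/4
[CUT]:[WGT] = -3/8:-5/4 = 3/10

[CUT]:[WGT] = 3/10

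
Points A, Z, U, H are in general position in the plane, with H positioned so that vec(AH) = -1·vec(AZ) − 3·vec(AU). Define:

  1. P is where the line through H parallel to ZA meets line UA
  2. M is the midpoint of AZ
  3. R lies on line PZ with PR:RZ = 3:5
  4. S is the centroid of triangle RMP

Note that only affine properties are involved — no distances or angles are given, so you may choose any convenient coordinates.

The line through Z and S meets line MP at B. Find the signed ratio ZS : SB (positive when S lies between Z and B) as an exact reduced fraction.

ZS:SB = 7

Set A = (0, 0), Z = (1, 0), U = (0, 1), H = (-1, -3); any affine frame gives the same invariant.
1. P is where the line through H parallel to ZA meets line UA ⇒ P = (0, -3)
2. M is the midpoint of AZ ⇒ M = (1/2, 0)
3. R lies on line PZ with PR:RZ = 3:5 ⇒ R = (3/8, -15/8)
4. S is the centroid of triangle RMP ⇒ S = (7/24, -13/8)
line ZS meets MP at B = (4/21, -13/7)
S = Z + t·(B−Z) with t = 7/8, so ZS:SB = 7/8:1/8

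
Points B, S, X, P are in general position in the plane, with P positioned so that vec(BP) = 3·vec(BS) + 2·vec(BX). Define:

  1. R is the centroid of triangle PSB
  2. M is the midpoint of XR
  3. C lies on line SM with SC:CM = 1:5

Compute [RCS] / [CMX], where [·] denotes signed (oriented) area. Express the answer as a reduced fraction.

Assign B = (0, 0), S = (1, 0), X = (0, 1), P = (3, 2) — the answer is frame-independent, so this choice is without loss of generality.
1. R is the centroid of triangle PSB ⇒ R = (4/3, 2/3)
2. M is the midpoint of XR ⇒ M = (2/3, 5/6)
3. C lies on line SM with SC:CM = 1:5 ⇒ C = (17/18, 5/36)
2·[RCS] = 1/12, 2·[CMX] = 5/12
[RCS]:[CMX] = 1/12:5/12 = 1/5

[RCS]:[CMX] = 1/5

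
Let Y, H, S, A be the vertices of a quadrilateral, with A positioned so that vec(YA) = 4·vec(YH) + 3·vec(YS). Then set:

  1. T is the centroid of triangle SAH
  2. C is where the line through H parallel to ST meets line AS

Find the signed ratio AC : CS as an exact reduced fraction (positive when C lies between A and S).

Work in coordinates with Y = (0, 0), H = (1, 0), S = (0, 1), A = (4, 3).
1. T is the centroid of triangle SAH ⇒ T = (5/3, 4/3)
2. C is where the line through H parallel to ST meets line AS ⇒ C = (-4, -1)
C = A + t·(S−A) with t = 2, so AC:CS = t:(1−t) = 2:-1

AC:CS = -2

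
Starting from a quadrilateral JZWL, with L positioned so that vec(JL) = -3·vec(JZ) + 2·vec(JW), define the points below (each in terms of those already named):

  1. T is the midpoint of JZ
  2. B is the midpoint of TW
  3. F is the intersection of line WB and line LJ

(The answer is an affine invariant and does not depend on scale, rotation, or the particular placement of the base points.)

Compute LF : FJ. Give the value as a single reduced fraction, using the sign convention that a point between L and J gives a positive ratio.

LF:FJ = -5

Work in coordinates with J = (0, 0), Z = (1, 0), W = (0, 1), L = (-3, 2).
1. T is the midpoint of JZ ⇒ T = (1/2, 0)
2. B is the midpoint of TW ⇒ B = (1/4, 1/2)
3. F is the intersection of line WB and line LJ ⇒ F = (3/4, -1/2)
F = L + t·(J−L) with t = 5/4, so LF:FJ = t:(1−t) = 5/4:-1/4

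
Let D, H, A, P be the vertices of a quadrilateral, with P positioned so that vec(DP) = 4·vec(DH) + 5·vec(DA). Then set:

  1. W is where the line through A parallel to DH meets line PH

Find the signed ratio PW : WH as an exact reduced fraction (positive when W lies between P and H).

PW:WH = 4

Set D = (0, 0), H = (1, 0), A = (0, 1), P = (4, 5); any affine frame gives the same invariant.
1. W is where the line through A parallel to DH meets line PH ⇒ W = (8/5, 1)
W = P + t·(H−P) with t = 4/5, so PW:WH = t:(1−t) = 4/5:1/5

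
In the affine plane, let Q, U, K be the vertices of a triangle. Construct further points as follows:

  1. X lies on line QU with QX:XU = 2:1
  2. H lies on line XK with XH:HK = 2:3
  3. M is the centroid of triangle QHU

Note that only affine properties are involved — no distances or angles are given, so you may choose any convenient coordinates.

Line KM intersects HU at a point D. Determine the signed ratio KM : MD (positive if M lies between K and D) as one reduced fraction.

KM:MD = -5/2

Work in coordinates with Q = (0, 0), U = (1, 0), K = (0, 1).
1. X lies on line QU with QX:XU = 2:1 ⇒ X = (2/3, 0)
2. H lies on line XK with XH:HK = 2:3 ⇒ H = (2/5, 2/5)
3. M is the centroid of triangle QHU ⇒ M = (7/15, 2/15)
line KM meets HU at D = (7/25, 12/25)
M = K + t·(D−K) with t = 5/3, so KM:MD = 5/3:-2/3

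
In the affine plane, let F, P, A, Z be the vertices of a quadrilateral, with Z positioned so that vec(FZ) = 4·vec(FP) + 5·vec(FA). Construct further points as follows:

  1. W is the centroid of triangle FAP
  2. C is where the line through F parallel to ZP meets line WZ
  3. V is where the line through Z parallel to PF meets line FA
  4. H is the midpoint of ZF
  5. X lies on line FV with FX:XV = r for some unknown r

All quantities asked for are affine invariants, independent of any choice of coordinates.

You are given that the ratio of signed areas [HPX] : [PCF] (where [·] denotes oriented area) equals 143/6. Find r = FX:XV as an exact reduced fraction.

Work in coordinates with F = (0, 0), P = (1, 0), A = (0, 1), Z = (4, 5).
1. W is the centroid of triangle FAP ⇒ W = (1/3, 1/3)
2. C is where the line through F parallel to ZP meets line WZ ⇒ C = (-3/13, -5/13)
3. V is where the line through Z parallel to PF meets line FA ⇒ V = (0, 5)
4. H is the midpoint of ZF ⇒ H = (2, 5/2)
5. With FX:XV = r, write λ = r/(r+1) so X = F + λ·(V−F); X is affine-linear in λ
Every point depending on X is an affine combination of X and λ-independent points, so each such coordinate is linear in λ; the λ² term in each signed area is a multiple of (V−F)×(V−F) = 0, so 2·[HPX] and 2·[PCF] are each linear in λ. Evaluating at λ=0 and λ=1:
  2·[HPX] = -5·λ − 5/2,   2·[PCF] = -5/13
So [HPX]:[PCF] = (-5·λ − 5/2) / (-5/13). Setting this equal to 143/6:
  -5·λ − 5/2 = 143/6·(-5/13)  ⇒  λ = 4/3
Then r = λ/(1−λ) = (4/3)/(-1/3) = -4. Check: with r = -4, X = (0, 20/3) and [HPX]:[PCF] = 143/6 as required.

r = -4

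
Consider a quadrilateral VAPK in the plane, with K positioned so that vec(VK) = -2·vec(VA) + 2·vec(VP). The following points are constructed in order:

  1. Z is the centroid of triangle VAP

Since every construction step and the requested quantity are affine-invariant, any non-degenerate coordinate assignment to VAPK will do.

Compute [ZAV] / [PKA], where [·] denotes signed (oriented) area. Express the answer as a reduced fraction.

[ZAV]:[PKA] = -1/3

Set V = (0, 0), A = (1, 0), P = (0, 1), K = (-2, 2); any affine frame gives the same invariant.
1. Z is the centroid of triangle VAP ⇒ Z = (1/3, 1/3)
2·[ZAV] = -1/3, 2·[PKA] = 1
[ZAV]:[PKA] = -1/3:1 = -1/3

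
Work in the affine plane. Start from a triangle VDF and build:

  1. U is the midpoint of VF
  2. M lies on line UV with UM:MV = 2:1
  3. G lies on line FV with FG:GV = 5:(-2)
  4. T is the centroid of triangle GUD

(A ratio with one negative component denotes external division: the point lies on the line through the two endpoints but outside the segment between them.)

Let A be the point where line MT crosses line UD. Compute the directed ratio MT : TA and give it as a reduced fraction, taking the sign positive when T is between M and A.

Assign V = (0, 0), D = (1, 0), F = (0, 1) — the answer is frame-independent, so this choice is without loss of generality.
1. U is the midpoint of VF ⇒ U = (0, 1/2)
2. M lies on line UV with UM:MV = 2:1 ⇒ M = (0, 1/6)
3. G lies on line FV with FG:GV = 5:(-2) ⇒ G = (0, -2/3)
4. T is the centroid of triangle GUD ⇒ T = (1/3, -1/18)
line MT meets UD at A = (-2, 3/2)
T = M + t·(A−M) with t = -1/6, so MT:TA = -1/6:7/6

MT:TA = -1/7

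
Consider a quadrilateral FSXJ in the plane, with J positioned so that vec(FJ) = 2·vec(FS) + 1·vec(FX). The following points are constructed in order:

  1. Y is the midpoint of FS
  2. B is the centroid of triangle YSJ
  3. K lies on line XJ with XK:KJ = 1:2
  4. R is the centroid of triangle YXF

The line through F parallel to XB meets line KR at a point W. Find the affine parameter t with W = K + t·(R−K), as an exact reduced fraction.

Work in coordinates with F = (0, 0), S = (1, 0), X = (0, 1), J = (2, 1).
1. Y is the midpoint of FS ⇒ Y = (1/2, 0)
2. B is the centroid of triangle YSJ ⇒ B = (7/6, 1/3)
3. K lies on line XJ with XK:KJ = 1:2 ⇒ K = (2/3, 1)
4. R is the centroid of triangle YXF ⇒ R = (1/6, 1/3)
through F parallel to XB: direction (7/6, -2/3); meets KR at W = (-7/120, 1/30)
W = K + t·(R−K) with t = 29/20

t = 29/20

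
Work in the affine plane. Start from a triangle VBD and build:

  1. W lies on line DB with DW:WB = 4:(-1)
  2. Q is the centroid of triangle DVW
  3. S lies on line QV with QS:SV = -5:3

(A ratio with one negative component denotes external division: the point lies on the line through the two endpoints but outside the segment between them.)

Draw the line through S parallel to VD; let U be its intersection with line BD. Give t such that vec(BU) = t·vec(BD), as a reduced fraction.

t = 5/3

Set V = (0, 0), B = (1, 0), D = (0, 1); any affine frame gives the same invariant.
1. W lies on line DB with DW:WB = 4:(-1) ⇒ W = (4/3, -1/3)
2. Q is the centroid of triangle DVW ⇒ Q = (4/9, 2/9)
3. S lies on line QV with QS:SV = -5:3 ⇒ S = (-2/3, -1/3)
through S parallel to VD: direction (0, 1); meets BD at U = (-2/3, 5/3)
U = B + t·(D−B) with t = 5/3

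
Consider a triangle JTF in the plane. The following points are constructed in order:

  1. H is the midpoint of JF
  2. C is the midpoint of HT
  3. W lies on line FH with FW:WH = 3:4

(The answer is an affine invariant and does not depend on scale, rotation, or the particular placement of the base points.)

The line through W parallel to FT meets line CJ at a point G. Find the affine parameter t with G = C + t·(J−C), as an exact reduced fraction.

t = -1/21

Set J = (0, 0), T = (1, 0), F = (0, 1); any affine frame gives the same invariant.
1. H is the midpoint of JF ⇒ H = (0, 1/2)
2. C is the midpoint of HT ⇒ C = (1/2, 1/4)
3. W lies on line FH with FW:WH = 3:4 ⇒ W = (0, 11/14)
through W parallel to FT: direction (1, -1); meets CJ at G = (11/21, 11/42)
G = C + t·(J−C) with t = -1/21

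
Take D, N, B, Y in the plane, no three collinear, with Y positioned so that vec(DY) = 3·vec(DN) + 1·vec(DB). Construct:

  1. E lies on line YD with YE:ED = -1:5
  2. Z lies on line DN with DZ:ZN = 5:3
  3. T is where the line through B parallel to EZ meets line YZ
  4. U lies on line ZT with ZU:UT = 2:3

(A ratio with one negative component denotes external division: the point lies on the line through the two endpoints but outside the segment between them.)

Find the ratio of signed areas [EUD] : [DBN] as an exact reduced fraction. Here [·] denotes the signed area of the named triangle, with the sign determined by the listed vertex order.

Assign D = (0, 0), N = (1, 0), B = (0, 1), Y = (3, 1) — the answer is frame-independent, so this choice is without loss of generality.
1. E lies on line YD with YE:ED = -1:5 ⇒ E = (15/4, 5/4)
2. Z lies on line DN with DZ:ZN = 5:3 ⇒ Z = (5/8, 0)
3. T is where the line through B parallel to EZ meets line YZ ⇒ T = (60, 25)
4. U lies on line ZT with ZU:UT = 2:3 ⇒ U = (195/8, 10)
2·[EUD] = 225/32, 2·[DBN] = -1
[EUD]:[DBN] = 225/32:-1 = -225/32

[EUD]:[DBN] = -225/32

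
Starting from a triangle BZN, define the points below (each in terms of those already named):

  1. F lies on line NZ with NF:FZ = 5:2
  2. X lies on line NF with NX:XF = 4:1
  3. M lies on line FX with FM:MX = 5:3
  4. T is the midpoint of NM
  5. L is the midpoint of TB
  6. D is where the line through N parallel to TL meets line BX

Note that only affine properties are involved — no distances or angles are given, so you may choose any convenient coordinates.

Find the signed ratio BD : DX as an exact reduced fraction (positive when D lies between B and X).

BD:DX = -35/64

Set B = (0, 0), Z = (1, 0), N = (0, 1); any affine frame gives the same invariant.
1. F lies on line NZ with NF:FZ = 5:2 ⇒ F = (5/7, 2/7)
2. X lies on line NF with NX:XF = 4:1 ⇒ X = (4/7, 3/7)
3. M lies on line FX with FM:MX = 5:3 ⇒ M = (5/8, 3/8)
4. T is the midpoint of NM ⇒ T = (5/16, 11/16)
5. L is the midpoint of TB ⇒ L = (5/32, 11/32)
6. D is where the line through N parallel to TL meets line BX ⇒ D = (-20/29, -15/29)
D = B + t·(X−B) with t = -35/29, so BD:DX = t:(1−t) = -35/29:64/29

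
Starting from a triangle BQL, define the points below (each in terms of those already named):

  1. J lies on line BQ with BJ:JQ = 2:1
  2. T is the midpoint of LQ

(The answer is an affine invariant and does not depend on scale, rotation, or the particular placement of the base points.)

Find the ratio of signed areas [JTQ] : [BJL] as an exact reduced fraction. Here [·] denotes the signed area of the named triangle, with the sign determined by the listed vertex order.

Assign B = (0, 0), Q = (1, 0), L = (0, 1) — the answer is frame-independent, so this choice is without loss of generality.
1. J lies on line BQ with BJ:JQ = 2:1 ⇒ J = (2/3, 0)
2. T is the midpoint of LQ ⇒ T = (1/2, 1/2)
2·[JTQ] = -1/6, 2·[BJL] = 2/3
[JTQ]:[BJL] = -1/6:2/3 = -1/4

[JTQ]:[BJL] = -1/4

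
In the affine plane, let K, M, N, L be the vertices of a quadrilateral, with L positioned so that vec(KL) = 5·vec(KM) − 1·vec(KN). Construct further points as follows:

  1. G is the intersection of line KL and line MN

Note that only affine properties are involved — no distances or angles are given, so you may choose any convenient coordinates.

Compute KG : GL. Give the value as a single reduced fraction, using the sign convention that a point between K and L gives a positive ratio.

KG:GL = 1/3

Choose coordinates K = (0, 0), M = (1, 0), N = (0, 1), L = (5, -1).
1. G is the intersection of line KL and line MN ⇒ G = (5/4, -1/4)
G = K + t·(L−K) with t = 1/4, so KG:GL = t:(1−t) = 1/4:3/4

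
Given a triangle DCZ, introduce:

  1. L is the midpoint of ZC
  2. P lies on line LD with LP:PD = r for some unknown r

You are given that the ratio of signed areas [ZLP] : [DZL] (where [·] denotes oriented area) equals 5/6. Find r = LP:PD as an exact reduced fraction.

Set D = (0, 0), C = (1, 0), Z = (0, 1); any affine frame gives the same invariant.
1. L is the midpoint of ZC ⇒ L = (1/2, 1/2)
2. With LP:PD = r, write λ = r/(r+1) so P = L + λ·(D−L); P is affine-linear in λ
Every point depending on P is an affine combination of P and λ-independent points, so each such coordinate is linear in λ; the λ² term in each signed area is a multiple of (D−L)×(D−L) = 0, so 2·[ZLP] and 2·[DZL] are each linear in λ. Evaluating at λ=0 and λ=1:
  2·[ZLP] = -1/2·λ,   2·[DZL] = -1/2
So [ZLP]:[DZL] = (-1/2·λ) / (-1/2). Setting this equal to 5/6:
  -1/2·λ = 5/6·(-1/2)  ⇒  λ = 5/6
Then r = λ/(1−λ) = (5/6)/(1/6) = 5. Check: with r = 5, P = (1/12, 1/12) and [ZLP]:[DZL] = 5/6 as required.

r = 5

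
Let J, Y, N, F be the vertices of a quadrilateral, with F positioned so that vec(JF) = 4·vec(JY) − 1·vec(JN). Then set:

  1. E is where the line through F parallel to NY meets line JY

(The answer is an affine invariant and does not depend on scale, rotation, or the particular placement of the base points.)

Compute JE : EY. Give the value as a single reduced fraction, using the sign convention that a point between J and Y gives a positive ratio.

JE:EY = -3/2

Choose coordinates J = (0, 0), Y = (1, 0), N = (0, 1), F = (4, -1).
1. E is where the line through F parallel to NY meets line JY ⇒ E = (3, 0)
E = J + t·(Y−J) with t = 3, so JE:EY = t:(1−t) = 3:-2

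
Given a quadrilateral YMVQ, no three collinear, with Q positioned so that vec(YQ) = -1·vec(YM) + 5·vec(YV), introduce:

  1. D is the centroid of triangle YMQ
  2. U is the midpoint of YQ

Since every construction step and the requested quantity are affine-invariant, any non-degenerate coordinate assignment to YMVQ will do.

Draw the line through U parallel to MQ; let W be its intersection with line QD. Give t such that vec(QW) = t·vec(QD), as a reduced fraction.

Assign Y = (0, 0), M = (1, 0), V = (0, 1), Q = (-1, 5) — the answer is frame-independent, so this choice is without loss of generality.
1. D is the centroid of triangle YMQ ⇒ D = (0, 5/3)
2. U is the midpoint of YQ ⇒ U = (-1/2, 5/2)
through U parallel to MQ: direction (-2, 5); meets QD at W = (1/2, 0)
W = Q + t·(D−Q) with t = 3/2

t = 3/2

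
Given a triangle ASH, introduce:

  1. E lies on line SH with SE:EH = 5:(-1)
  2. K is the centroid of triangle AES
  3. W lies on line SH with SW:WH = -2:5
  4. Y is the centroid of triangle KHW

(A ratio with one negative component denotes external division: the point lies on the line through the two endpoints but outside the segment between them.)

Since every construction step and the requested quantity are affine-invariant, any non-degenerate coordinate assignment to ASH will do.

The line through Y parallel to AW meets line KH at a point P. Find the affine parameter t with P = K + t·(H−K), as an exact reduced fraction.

Assign A = (0, 0), S = (1, 0), H = (0, 1) — the answer is frame-independent, so this choice is without loss of generality.
1. E lies on line SH with SE:EH = 5:(-1) ⇒ E = (-1/4, 5/4)
2. K is the centroid of triangle AES ⇒ K = (1/4, 5/12)
3. W lies on line SH with SW:WH = -2:5 ⇒ W = (5/3, -2/3)
4. Y is the centroid of triangle KHW ⇒ Y = (23/36, 1/4)
through Y parallel to AW: direction (5/3, -2/3); meets KH at P = (89/348, 421/1044)
P = K + t·(H−K) with t = -2/87

t = -2/87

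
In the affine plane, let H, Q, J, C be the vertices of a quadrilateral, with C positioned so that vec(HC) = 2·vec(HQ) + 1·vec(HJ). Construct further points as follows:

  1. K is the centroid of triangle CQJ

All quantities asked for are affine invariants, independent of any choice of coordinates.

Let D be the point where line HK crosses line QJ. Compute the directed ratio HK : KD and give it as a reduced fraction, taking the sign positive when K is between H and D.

Set H = (0, 0), Q = (1, 0), J = (0, 1), C = (2, 1); any affine frame gives the same invariant.
1. K is the centroid of triangle CQJ ⇒ K = (1, 2/3)
line HK meets QJ at D = (3/5, 2/5)
K = H + t·(D−H) with t = 5/3, so HK:KD = 5/3:-2/3

HK:KD = -5/2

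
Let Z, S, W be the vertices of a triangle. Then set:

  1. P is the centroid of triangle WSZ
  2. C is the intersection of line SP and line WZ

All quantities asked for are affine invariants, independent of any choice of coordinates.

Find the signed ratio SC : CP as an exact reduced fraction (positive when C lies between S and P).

Set Z = (0, 0), S = (1, 0), W = (0, 1); any affine frame gives the same invariant.
1. P is the centroid of triangle WSZ ⇒ P = (1/3, 1/3)
2. C is the intersection of line SP and line WZ ⇒ C = (0, 1/2)
C = S + t·(P−S) with t = 3/2, so SC:CP = t:(1−t) = 3/2:-1/2

SC:CP = -3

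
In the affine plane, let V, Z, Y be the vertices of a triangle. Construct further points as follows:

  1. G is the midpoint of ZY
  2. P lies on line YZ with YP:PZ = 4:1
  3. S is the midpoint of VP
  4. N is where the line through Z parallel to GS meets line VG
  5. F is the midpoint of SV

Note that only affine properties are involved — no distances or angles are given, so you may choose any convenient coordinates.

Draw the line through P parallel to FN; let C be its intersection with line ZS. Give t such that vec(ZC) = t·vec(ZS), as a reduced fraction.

t = 29/53

Work in coordinates with V = (0, 0), Z = (1, 0), Y = (0, 1).
1. G is the midpoint of ZY ⇒ G = (1/2, 1/2)
2. P lies on line YZ with YP:PZ = 4:1 ⇒ P = (4/5, 1/5)
3. S is the midpoint of VP ⇒ S = (2/5, 1/10)
4. N is where the line through Z parallel to GS meets line VG ⇒ N = (4/3, 4/3)
5. F is the midpoint of SV ⇒ F = (1/5, 1/20)
through P parallel to FN: direction (17/15, 77/60); meets ZS at C = (178/265, 29/530)
C = Z + t·(S−Z) with t = 29/53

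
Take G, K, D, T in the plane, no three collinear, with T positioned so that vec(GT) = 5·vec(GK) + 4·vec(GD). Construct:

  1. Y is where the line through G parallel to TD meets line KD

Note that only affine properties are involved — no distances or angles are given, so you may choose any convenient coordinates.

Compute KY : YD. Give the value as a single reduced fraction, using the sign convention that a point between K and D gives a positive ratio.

Assign G = (0, 0), K = (1, 0), D = (0, 1), T = (5, 4) — the answer is frame-independent, so this choice is without loss of generality.
1. Y is where the line through G parallel to TD meets line KD ⇒ Y = (5/8, 3/8)
Y = K + t·(D−K) with t = 3/8, so KY:YD = t:(1−t) = 3/8:5/8

KY:YD = 3/5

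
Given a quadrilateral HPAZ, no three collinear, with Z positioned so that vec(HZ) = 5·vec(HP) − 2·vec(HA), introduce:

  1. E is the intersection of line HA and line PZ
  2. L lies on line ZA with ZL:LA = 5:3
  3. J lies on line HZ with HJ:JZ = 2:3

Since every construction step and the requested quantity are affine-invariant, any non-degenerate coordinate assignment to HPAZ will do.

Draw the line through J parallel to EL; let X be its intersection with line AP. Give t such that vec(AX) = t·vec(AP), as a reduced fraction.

t = 17/10

Set H = (0, 0), P = (1, 0), A = (0, 1), Z = (5, -2); any affine frame gives the same invariant.
1. E is the intersection of line HA and line PZ ⇒ E = (0, 1/2)
2. L lies on line ZA with ZL:LA = 5:3 ⇒ L = (15/8, -1/8)
3. J lies on line HZ with HJ:JZ = 2:3 ⇒ J = (2, -4/5)
through J parallel to EL: direction (15/8, -5/8); meets AP at X = (17/10, -7/10)
X = A + t·(P−A) with t = 17/10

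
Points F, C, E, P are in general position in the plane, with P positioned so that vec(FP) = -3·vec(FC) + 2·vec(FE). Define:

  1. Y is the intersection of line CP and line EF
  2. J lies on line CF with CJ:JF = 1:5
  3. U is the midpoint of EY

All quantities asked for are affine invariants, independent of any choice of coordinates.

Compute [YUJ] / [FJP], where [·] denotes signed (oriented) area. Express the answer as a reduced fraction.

[YUJ]:[FJP] = -1/8

Assign F = (0, 0), C = (1, 0), E = (0, 1), P = (-3, 2) — the answer is frame-independent, so this choice is without loss of generality.
1. Y is the intersection of line CP and line EF ⇒ Y = (0, 1/2)
2. J lies on line CF with CJ:JF = 1:5 ⇒ J = (5/6, 0)
3. U is the midpoint of EY ⇒ U = (0, 3/4)
2·[YUJ] = -5/24, 2·[FJP] = 5/3
[YUJ]:[FJP] = -5/24:5/3 = -1/8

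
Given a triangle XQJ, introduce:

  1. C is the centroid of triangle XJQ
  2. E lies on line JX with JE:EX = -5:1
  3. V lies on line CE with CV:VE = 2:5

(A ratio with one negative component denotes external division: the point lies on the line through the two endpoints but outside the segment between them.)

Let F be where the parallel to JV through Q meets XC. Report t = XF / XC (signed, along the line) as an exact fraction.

Assign X = (0, 0), Q = (1, 0), J = (0, 1) — the answer is frame-independent, so this choice is without loss of generality.
1. C is the centroid of triangle XJQ ⇒ C = (1/3, 1/3)
2. E lies on line JX with JE:EX = -5:1 ⇒ E = (0, -1/4)
3. V lies on line CE with CV:VE = 2:5 ⇒ V = (5/21, 1/6)
through Q parallel to JV: direction (5/21, -5/6); meets XC at F = (7/9, 7/9)
F = X + t·(C−X) with t = 7/3

t = 7/3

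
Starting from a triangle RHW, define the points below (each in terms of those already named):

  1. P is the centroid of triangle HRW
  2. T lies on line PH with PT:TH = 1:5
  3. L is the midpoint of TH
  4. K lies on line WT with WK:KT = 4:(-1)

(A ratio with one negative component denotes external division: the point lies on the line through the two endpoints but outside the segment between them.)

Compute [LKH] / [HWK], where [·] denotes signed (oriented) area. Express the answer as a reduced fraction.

Assign R = (0, 0), H = (1, 0), W = (0, 1) — the answer is frame-independent, so this choice is without loss of generality.
1. P is the centroid of triangle HRW ⇒ P = (1/3, 1/3)
2. T lies on line PH with PT:TH = 1:5 ⇒ T = (4/9, 5/18)
3. L is the midpoint of TH ⇒ L = (13/18, 5/36)
4. K lies on line WT with WK:KT = 4:(-1) ⇒ K = (16/27, 1/27)
2·[LKH] = 5/108, 2·[HWK] = 10/27
[LKH]:[HWK] = 5/108:10/27 = 1/8

[LKH]:[HWK] = 1/8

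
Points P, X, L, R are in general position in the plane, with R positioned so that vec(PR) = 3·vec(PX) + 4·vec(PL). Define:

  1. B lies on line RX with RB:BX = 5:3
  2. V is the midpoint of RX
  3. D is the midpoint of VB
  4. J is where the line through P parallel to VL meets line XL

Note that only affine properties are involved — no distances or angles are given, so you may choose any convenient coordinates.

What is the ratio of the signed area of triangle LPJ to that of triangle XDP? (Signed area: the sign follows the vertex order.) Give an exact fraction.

Set P = (0, 0), X = (1, 0), L = (0, 1), R = (3, 4); any affine frame gives the same invariant.
1. B lies on line RX with RB:BX = 5:3 ⇒ B = (7/4, 3/2)
2. V is the midpoint of RX ⇒ V = (2, 2)
3. D is the midpoint of VB ⇒ D = (15/8, 7/4)
4. J is where the line through P parallel to VL meets line XL ⇒ J = (2/3, 1/3)
2·[LPJ] = 2/3, 2·[XDP] = 7/4
[LPJ]:[XDP] = 2/3:7/4 = 8/21

[LPJ]:[XDP] = 8/21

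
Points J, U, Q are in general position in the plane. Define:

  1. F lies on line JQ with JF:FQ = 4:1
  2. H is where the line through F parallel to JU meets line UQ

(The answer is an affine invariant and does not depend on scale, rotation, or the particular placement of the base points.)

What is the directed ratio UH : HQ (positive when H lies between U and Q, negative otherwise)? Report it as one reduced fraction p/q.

UH:HQ = 4

Work in coordinates with J = (0, 0), U = (1, 0), Q = (0, 1).
1. F lies on line JQ with JF:FQ = 4:1 ⇒ F = (0, 4/5)
2. H is where the line through F parallel to JU meets line UQ ⇒ H = (1/5, 4/5)
H = U + t·(Q−U) with t = 4/5, so UH:HQ = t:(1−t) = 4/5:1/5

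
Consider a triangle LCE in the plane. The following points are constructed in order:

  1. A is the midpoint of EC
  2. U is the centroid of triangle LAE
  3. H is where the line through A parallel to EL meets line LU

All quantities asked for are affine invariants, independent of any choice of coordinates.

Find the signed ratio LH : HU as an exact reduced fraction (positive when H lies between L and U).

Work in coordinates with L = (0, 0), C = (1, 0), E = (0, 1).
1. A is the midpoint of EC ⇒ A = (1/2, 1/2)
2. U is the centroid of triangle LAE ⇒ U = (1/6, 1/2)
3. H is where the line through A parallel to EL meets line LU ⇒ H = (1/2, 3/2)
H = L + t·(U−L) with t = 3, so LH:HU = t:(1−t) = 3:-2

LH:HU = -3/2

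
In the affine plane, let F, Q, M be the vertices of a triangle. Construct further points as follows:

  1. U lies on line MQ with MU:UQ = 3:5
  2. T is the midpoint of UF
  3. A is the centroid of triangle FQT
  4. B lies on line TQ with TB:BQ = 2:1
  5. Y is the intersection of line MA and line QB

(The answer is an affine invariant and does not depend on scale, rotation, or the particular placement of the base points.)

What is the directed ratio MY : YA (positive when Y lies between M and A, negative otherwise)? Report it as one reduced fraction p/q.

MY:YA = 24/5

Choose coordinates F = (0, 0), Q = (1, 0), M = (0, 1).
1. U lies on line MQ with MU:UQ = 3:5 ⇒ U = (3/8, 5/8)
2. T is the midpoint of UF ⇒ T = (3/16, 5/16)
3. A is the centroid of triangle FQT ⇒ A = (19/48, 5/48)
4. B lies on line TQ with TB:BQ = 2:1 ⇒ B = (35/48, 5/48)
5. Y is the intersection of line MA and line QB ⇒ Y = (19/58, 15/58)
Y = M + t·(A−M) with t = 24/29, so MY:YA = t:(1−t) = 24/29:5/29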